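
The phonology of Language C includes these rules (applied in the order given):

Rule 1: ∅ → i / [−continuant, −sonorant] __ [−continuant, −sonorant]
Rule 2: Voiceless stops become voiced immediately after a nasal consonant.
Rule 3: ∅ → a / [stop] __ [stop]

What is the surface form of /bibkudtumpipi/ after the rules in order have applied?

Rule 1 (stop-cluster i-epenthesis): /b/ and /k/ form a stop–stop cluster, so [i] is inserted between them. /d/ and /t/ form a stop–stop cluster, so [i] is inserted between them. /bibkudtumpipi/ → bibikuditumpipi.
Rule 2 (post-nasal voicing): /p/ is a voiceless stop immediately after the nasal /m/, so it voices to [b]. /bibikuditumpipi/ → bibikuditumbipi.
Rule 3 (stop-cluster a-epenthesis): no segment meets the environment; /bibikuditumbipi/ is unchanged.

bibikuditumbipi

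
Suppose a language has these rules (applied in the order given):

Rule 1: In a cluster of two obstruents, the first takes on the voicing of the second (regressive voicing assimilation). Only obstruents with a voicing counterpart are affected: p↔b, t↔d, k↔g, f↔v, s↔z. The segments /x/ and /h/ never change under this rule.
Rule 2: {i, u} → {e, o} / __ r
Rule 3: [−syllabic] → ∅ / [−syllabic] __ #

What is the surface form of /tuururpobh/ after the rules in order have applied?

Rule 1 (regressive voicing assimilation): /b/ precedes the voiceless obstruent /h/, so it devoices to [p] by assimilation. /tuururpobh/ → tuururpoph.
Rule 2 (pre-rhotic lowering): /u/ is a high vowel immediately before /r/, so it lowers to [o]. /u/ is a high vowel immediately before /r/, so it lowers to [o]. /tuururpoph/ → tuororpoph.
Rule 3 (final cluster simplification): /h/ is the second consonant of a word-final cluster /ph/, so it deletes. /tuororpoph/ → tuororpop.

tuororpop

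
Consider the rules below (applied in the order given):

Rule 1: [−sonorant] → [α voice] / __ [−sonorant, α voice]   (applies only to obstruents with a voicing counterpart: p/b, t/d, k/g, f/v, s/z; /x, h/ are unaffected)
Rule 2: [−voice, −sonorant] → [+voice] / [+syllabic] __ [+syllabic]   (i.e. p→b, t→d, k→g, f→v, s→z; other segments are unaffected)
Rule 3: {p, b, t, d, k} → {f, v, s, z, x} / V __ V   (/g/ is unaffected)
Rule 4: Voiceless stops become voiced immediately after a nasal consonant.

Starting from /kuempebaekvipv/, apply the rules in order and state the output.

kuembevaegvibv

Rule 1 (regressive voicing assimilation): /k/ precedes the voiced obstruent /v/, so it voices to [g] by assimilation. /p/ precedes the voiced obstruent /v/, so it voices to [b] by assimilation. /kuempebaekvipv/ → kuempebaegvibv.
Rule 2 (intervocalic voicing): no segment meets the environment; /kuempebaegvibv/ is unchanged.
Rule 3 (intervocalic spirantization): /b/ is a stop between vowels /e/ and /a/, so it spirantizes to the fricative [v]. /kuempebaegvibv/ → kuempevaegvibv.
Rule 4 (post-nasal voicing): /p/ is a voiceless stop immediately after the nasal /m/, so it voices to [b]. /kuempevaegvibv/ → kuembevaegvibv.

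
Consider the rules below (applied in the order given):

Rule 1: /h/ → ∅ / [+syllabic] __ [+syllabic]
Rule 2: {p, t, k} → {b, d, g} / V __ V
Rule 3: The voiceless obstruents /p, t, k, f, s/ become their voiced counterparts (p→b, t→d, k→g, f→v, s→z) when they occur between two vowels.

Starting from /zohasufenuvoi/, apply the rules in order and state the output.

Rule 1 (intervocalic h-deletion): /h/ occurs between vowels /o/ and /a/, so it deletes. /zohasufenuvoi/ → zoasufenuvoi.
Rule 2 (intervocalic voicing): no segment meets the environment; /zoasufenuvoi/ is unchanged.
Rule 3 (intervocalic voicing): /s/ is a voiceless obstruent between vowels /a/ and /u/, so it voices to [z]. /f/ is a voiceless obstruent between vowels /u/ and /e/, so it voices to [v]. /zoasufenuvoi/ → zoazuvenuvoi.

zoazuvenuvoi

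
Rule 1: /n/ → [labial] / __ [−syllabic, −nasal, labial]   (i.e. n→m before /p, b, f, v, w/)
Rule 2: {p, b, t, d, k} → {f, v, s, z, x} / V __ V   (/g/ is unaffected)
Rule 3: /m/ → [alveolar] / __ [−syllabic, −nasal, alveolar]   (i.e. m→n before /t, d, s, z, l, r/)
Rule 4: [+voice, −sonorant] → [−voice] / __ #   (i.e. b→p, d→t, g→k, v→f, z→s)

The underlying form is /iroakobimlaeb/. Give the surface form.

iroaxovinlaep

Rule 1 (nasal place assimilation): no segment meets the environment; /iroakobimlaeb/ is unchanged.
Rule 2 (intervocalic spirantization): /k/ is a stop between vowels /a/ and /o/, so it spirantizes to the fricative [x]. /b/ is a stop between vowels /o/ and /i/, so it spirantizes to the fricative [v]. /iroakobimlaeb/ → iroaxovimlaeb.
Rule 3 (nasal place assimilation): /m/ precedes the alveolar consonant /l/, so it assimilates in place to [n]. /iroaxovimlaeb/ → iroaxovinlaeb.
Rule 4 (final devoicing): /b/ is a voiced obstruent in word-final position, so it devoices to [p]. /iroaxovinlaeb/ → iroaxovinlaep.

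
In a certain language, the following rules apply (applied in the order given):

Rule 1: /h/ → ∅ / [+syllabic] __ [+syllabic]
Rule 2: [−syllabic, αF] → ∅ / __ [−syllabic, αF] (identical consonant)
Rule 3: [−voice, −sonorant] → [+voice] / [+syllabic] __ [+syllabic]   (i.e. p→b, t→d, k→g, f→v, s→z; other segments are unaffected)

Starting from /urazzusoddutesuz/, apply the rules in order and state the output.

Rule 1 (intervocalic h-deletion): no segment meets the environment; /urazzusoddutesuz/ is unchanged.
Rule 2 (degemination): /zz/ is a geminate; the first /z/ deletes. /dd/ is a geminate; the first /d/ deletes. /urazzusoddutesuz/ → urazusodutesuz.
Rule 3 (intervocalic voicing): /s/ is a voiceless obstruent between vowels /u/ and /o/, so it voices to [z]. /t/ is a voiceless obstruent between vowels /u/ and /e/, so it voices to [d]. /s/ is a voiceless obstruent between vowels /e/ and /u/, so it voices to [z]. /urazusodutesuz/ → urazuzodudezuz.

urazuzodudezuz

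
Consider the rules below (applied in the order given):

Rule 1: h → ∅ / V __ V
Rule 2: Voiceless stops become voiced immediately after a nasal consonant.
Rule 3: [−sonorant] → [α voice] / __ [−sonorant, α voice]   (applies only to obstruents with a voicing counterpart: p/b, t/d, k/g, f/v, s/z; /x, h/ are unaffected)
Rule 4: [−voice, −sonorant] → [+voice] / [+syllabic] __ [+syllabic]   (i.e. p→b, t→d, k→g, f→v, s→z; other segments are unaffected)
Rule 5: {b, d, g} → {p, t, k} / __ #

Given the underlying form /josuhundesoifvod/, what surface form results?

jozuundezoivvot

Rule 1 (intervocalic h-deletion): /h/ occurs between vowels /u/ and /u/, so it deletes. /josuhundesoifvod/ → josuundesoifvod.
Rule 2 (post-nasal voicing): no segment meets the environment; /josuundesoifvod/ is unchanged.
Rule 3 (regressive voicing assimilation): /f/ precedes the voiced obstruent /v/, so it voices to [v] by assimilation. /josuundesoifvod/ → josuundesoivvod.
Rule 4 (intervocalic voicing): /s/ is a voiceless obstruent between vowels /o/ and /u/, so it voices to [z]. /s/ is a voiceless obstruent between vowels /e/ and /o/, so it voices to [z]. /josuundesoivvod/ → jozuundezoivvod.
Rule 5 (final devoicing): /d/ is a voiced stop in word-final position, so it devoices to [t]. /jozuundezoivvod/ → jozuundezoivvot.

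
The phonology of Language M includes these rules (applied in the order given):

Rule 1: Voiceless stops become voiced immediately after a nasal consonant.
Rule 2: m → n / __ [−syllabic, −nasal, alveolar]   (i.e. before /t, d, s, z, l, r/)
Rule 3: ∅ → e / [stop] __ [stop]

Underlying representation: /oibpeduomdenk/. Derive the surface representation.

Rule 1 (post-nasal voicing): /k/ is a voiceless stop immediately after the nasal /n/, so it voices to [g]. /oibpeduomdenk/ → oibpeduomdeng.
Rule 2 (nasal place assimilation): /m/ precedes the alveolar consonant /d/, so it assimilates in place to [n]. /oibpeduomdeng/ → oibpeduondeng.
Rule 3 (stop-cluster e-epenthesis): /b/ and /p/ form a stop–stop cluster, so [e] is inserted between them. /oibpeduondeng/ → oibepeduondeng.

oibepeduondeng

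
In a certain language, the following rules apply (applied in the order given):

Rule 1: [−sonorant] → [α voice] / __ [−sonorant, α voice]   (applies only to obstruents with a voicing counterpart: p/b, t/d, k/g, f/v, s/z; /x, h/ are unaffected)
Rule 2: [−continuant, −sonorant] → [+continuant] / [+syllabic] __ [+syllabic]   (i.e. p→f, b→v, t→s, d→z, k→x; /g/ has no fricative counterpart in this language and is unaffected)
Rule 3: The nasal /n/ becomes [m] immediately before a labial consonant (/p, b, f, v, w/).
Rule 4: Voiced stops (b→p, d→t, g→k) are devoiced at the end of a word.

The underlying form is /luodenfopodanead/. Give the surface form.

Rule 1 (regressive voicing assimilation): no segment meets the environment; /luodenfopodanead/ is unchanged.
Rule 2 (intervocalic spirantization): /d/ is a stop between vowels /o/ and /e/, so it spirantizes to the fricative [z]. /p/ is a stop between vowels /o/ and /o/, so it spirantizes to the fricative [f]. /d/ is a stop between vowels /o/ and /a/, so it spirantizes to the fricative [z]. /luodenfopodanead/ → luozenfofozanead.
Rule 3 (nasal place assimilation): /n/ precedes the labial consonant /f/, so it assimilates in place to [m]. /luozenfofozanead/ → luozemfofozanead.
Rule 4 (final devoicing): /d/ is a voiced stop in word-final position, so it devoices to [t]. /luozemfofozanead/ → luozemfofozaneat.

luozemfofozaneat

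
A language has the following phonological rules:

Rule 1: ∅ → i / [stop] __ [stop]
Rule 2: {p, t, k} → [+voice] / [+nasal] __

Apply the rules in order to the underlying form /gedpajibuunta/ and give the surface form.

Rule 1 (stop-cluster i-epenthesis): /d/ and /p/ form a stop–stop cluster, so [i] is inserted between them. /gedpajibuunta/ → gedipajibuunta.
Rule 2 (post-nasal voicing): /t/ is a voiceless stop immediately after the nasal /n/, so it voices to [d]. /gedipajibuunta/ → gedipajibuunda.

gedipajibuunda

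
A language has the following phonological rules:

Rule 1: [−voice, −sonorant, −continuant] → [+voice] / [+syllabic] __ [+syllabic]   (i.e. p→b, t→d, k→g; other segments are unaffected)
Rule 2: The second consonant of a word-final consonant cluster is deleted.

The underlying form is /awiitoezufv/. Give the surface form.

Rule 1 (intervocalic voicing): /t/ is a voiceless stop between vowels /i/ and /o/, so it voices to [d]. /awiitoezufv/ → awiidoezufv.
Rule 2 (final cluster simplification): /v/ is the second consonant of a word-final cluster /fv/, so it deletes. /awiidoezufv/ → awiidoezuf.

awiidoezuf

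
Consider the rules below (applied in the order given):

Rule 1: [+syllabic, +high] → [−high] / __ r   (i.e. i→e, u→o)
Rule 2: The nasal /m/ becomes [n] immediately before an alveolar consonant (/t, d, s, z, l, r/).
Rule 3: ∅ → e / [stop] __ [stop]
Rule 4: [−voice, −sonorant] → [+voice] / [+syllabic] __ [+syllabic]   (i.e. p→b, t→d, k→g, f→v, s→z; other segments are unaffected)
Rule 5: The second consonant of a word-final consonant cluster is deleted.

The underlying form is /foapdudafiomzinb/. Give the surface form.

foabedudavionzin

Rule 1 (pre-rhotic lowering): no segment meets the environment; /foapdudafiomzinb/ is unchanged.
Rule 2 (nasal place assimilation): /m/ precedes the alveolar consonant /z/, so it assimilates in place to [n]. /foapdudafiomzinb/ → foapdudafionzinb.
Rule 3 (stop-cluster e-epenthesis): /p/ and /d/ form a stop–stop cluster, so [e] is inserted between them. /foapdudafionzinb/ → foapedudafionzinb.
Rule 4 (intervocalic voicing): /p/ is a voiceless obstruent between vowels /a/ and /e/, so it voices to [b]. /f/ is a voiceless obstruent between vowels /a/ and /i/, so it voices to [v]. /foapedudafionzinb/ → foabedudavionzinb.
Rule 5 (final cluster simplification): /b/ is the second consonant of a word-final cluster /nb/, so it deletes. /foabedudavionzinb/ → foabedudavionzin.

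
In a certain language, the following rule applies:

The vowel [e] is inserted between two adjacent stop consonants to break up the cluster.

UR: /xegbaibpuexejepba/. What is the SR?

/g/ and /b/ form a stop–stop cluster, so [e] is inserted between them.
/b/ and /p/ form a stop–stop cluster, so [e] is inserted between them.
/p/ and /b/ form a stop–stop cluster, so [e] is inserted between them.
Surface form: [xegebaibepuexejepeba].

xegebaibepuexejepeba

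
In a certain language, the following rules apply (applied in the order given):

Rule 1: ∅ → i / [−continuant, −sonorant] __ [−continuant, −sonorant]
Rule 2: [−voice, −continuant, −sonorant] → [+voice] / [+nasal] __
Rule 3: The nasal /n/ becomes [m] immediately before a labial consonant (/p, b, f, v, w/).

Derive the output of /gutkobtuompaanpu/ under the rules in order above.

gutikobituombaambu

Rule 1 (stop-cluster i-epenthesis): /t/ and /k/ form a stop–stop cluster, so [i] is inserted between them. /b/ and /t/ form a stop–stop cluster, so [i] is inserted between them. /gutkobtuompaanpu/ → gutikobituompaanpu.
Rule 2 (post-nasal voicing): /p/ is a voiceless stop immediately after the nasal /m/, so it voices to [b]. /p/ is a voiceless stop immediately after the nasal /n/, so it voices to [b]. /gutikobituompaanpu/ → gutikobituombaanbu.
Rule 3 (nasal place assimilation): /n/ precedes the labial consonant /b/, so it assimilates in place to [m]. /gutikobituombaanbu/ → gutikobituombaambu.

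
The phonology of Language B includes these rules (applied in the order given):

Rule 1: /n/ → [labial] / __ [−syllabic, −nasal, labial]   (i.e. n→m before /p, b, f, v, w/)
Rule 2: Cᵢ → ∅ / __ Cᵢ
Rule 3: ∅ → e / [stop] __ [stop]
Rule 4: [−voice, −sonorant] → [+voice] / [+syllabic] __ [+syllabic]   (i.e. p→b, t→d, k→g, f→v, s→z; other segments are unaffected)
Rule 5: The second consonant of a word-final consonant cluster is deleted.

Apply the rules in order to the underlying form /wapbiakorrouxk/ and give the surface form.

wabebiagoroux

Rule 1 (nasal place assimilation): no segment meets the environment; /wapbiakorrouxk/ is unchanged.
Rule 2 (degemination): /rr/ is a geminate; the first /r/ deletes. /wapbiakorrouxk/ → wapbiakorouxk.
Rule 3 (stop-cluster e-epenthesis): /p/ and /b/ form a stop–stop cluster, so [e] is inserted between them. /wapbiakorouxk/ → wapebiakorouxk.
Rule 4 (intervocalic voicing): /p/ is a voiceless obstruent between vowels /a/ and /e/, so it voices to [b]. /k/ is a voiceless obstruent between vowels /a/ and /o/, so it voices to [g]. /wapebiakorouxk/ → wabebiagorouxk.
Rule 5 (final cluster simplification): /k/ is the second consonant of a word-final cluster /xk/, so it deletes. /wabebiagorouxk/ → wabebiagoroux.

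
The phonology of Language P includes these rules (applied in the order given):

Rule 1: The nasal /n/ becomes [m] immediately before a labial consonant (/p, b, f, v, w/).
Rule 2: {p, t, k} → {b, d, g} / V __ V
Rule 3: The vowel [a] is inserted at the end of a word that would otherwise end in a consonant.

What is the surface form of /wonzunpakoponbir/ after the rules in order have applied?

Rule 1 (nasal place assimilation): /n/ precedes the labial consonant /p/, so it assimilates in place to [m]. /n/ precedes the labial consonant /b/, so it assimilates in place to [m]. /wonzunpakoponbir/ → wonzumpakopombir.
Rule 2 (intervocalic voicing): /k/ is a voiceless stop between vowels /a/ and /o/, so it voices to [g]. /p/ is a voiceless stop between vowels /o/ and /o/, so it voices to [b]. /wonzumpakopombir/ → wonzumpagobombir.
Rule 3 (final a-epenthesis): the form ends in the consonant /r/, so [a] is inserted word-finally. /wonzumpagobombir/ → wonzumpagobombira.

wonzumpagobombira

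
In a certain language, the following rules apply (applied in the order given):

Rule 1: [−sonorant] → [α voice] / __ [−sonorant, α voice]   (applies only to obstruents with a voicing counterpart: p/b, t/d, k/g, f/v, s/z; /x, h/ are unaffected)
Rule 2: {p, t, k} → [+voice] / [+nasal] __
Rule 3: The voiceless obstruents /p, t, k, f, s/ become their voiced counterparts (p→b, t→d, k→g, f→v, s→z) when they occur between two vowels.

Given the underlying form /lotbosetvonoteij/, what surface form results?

lodbozedvonodeij

Rule 1 (regressive voicing assimilation): /t/ precedes the voiced obstruent /b/, so it voices to [d] by assimilation. /t/ precedes the voiced obstruent /v/, so it voices to [d] by assimilation. /lotbosetvonoteij/ → lodbosedvonoteij.
Rule 2 (post-nasal voicing): no segment meets the environment; /lodbosedvonoteij/ is unchanged.
Rule 3 (intervocalic voicing): /s/ is a voiceless obstruent between vowels /o/ and /e/, so it voices to [z]. /t/ is a voiceless obstruent between vowels /o/ and /e/, so it voices to [d]. /lodbosedvonoteij/ → lodbozedvonodeij.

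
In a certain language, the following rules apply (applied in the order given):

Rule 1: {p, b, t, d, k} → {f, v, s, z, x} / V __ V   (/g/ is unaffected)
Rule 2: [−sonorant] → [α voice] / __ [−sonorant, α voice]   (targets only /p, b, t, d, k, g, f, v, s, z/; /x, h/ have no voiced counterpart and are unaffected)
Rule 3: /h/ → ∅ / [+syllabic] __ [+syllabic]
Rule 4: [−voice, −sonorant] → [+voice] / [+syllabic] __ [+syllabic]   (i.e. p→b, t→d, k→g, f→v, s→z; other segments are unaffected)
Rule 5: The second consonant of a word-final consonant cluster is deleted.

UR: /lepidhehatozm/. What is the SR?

levitheazoz

Rule 1 (intervocalic spirantization): /p/ is a stop between vowels /e/ and /i/, so it spirantizes to the fricative [f]. /t/ is a stop between vowels /a/ and /o/, so it spirantizes to the fricative [s]. /lepidhehatozm/ → lefidhehasozm.
Rule 2 (regressive voicing assimilation): /d/ precedes the voiceless obstruent /h/, so it devoices to [t] by assimilation. /lefidhehasozm/ → lefithehasozm.
Rule 3 (intervocalic h-deletion): /h/ occurs between vowels /e/ and /a/, so it deletes. /lefithehasozm/ → lefitheasozm.
Rule 4 (intervocalic voicing): /f/ is a voiceless obstruent between vowels /e/ and /i/, so it voices to [v]. /s/ is a voiceless obstruent between vowels /a/ and /o/, so it voices to [z]. /lefitheasozm/ → levitheazozm.
Rule 5 (final cluster simplification): /m/ is the second consonant of a word-final cluster /zm/, so it deletes. /levitheazozm/ → levitheazoz.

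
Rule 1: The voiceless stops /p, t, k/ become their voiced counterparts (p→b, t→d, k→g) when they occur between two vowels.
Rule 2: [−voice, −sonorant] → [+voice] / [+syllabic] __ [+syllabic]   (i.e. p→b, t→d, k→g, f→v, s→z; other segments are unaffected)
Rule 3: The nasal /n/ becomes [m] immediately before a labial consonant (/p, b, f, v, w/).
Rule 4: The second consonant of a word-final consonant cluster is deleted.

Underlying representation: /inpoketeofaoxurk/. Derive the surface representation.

Rule 1 (intervocalic voicing): /k/ is a voiceless stop between vowels /o/ and /e/, so it voices to [g]. /t/ is a voiceless stop between vowels /e/ and /e/, so it voices to [d]. /inpoketeofaoxurk/ → inpogedeofaoxurk.
Rule 2 (intervocalic voicing): /f/ is a voiceless obstruent between vowels /o/ and /a/, so it voices to [v]. /inpogedeofaoxurk/ → inpogedeovaoxurk.
Rule 3 (nasal place assimilation): /n/ precedes the labial consonant /p/, so it assimilates in place to [m]. /inpogedeovaoxurk/ → impogedeovaoxurk.
Rule 4 (final cluster simplification): /k/ is the second consonant of a word-final cluster /rk/, so it deletes. /impogedeovaoxurk/ → impogedeovaoxur.

impogedeovaoxur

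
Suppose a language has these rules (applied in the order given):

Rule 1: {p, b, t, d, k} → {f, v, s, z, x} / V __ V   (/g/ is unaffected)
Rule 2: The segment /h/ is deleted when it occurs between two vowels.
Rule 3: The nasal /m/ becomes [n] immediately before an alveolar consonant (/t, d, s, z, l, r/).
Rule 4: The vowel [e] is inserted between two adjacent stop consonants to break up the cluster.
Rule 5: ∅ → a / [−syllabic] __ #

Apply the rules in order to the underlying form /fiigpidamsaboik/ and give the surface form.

Rule 1 (intervocalic spirantization): /d/ is a stop between vowels /i/ and /a/, so it spirantizes to the fricative [z]. /b/ is a stop between vowels /a/ and /o/, so it spirantizes to the fricative [v]. /fiigpidamsaboik/ → fiigpizamsavoik.
Rule 2 (intervocalic h-deletion): no segment meets the environment; /fiigpizamsavoik/ is unchanged.
Rule 3 (nasal place assimilation): /m/ precedes the alveolar consonant /s/, so it assimilates in place to [n]. /fiigpizamsavoik/ → fiigpizansavoik.
Rule 4 (stop-cluster e-epenthesis): /g/ and /p/ form a stop–stop cluster, so [e] is inserted between them. /fiigpizansavoik/ → fiigepizansavoik.
Rule 5 (final a-epenthesis): the form ends in the consonant /k/, so [a] is inserted word-finally. /fiigepizansavoik/ → fiigepizansavoika.

fiigepizansavoika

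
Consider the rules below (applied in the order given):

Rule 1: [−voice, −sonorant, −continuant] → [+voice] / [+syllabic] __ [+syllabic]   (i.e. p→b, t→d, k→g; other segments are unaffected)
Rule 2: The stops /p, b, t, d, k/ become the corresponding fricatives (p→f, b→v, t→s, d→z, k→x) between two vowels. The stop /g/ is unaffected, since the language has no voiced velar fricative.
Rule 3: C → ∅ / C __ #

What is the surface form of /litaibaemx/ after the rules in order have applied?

lizaivaem

Rule 1 (intervocalic voicing): /t/ is a voiceless stop between vowels /i/ and /a/, so it voices to [d]. /litaibaemx/ → lidaibaemx.
Rule 2 (intervocalic spirantization): /d/ is a stop between vowels /i/ and /a/, so it spirantizes to the fricative [z]. /b/ is a stop between vowels /i/ and /a/, so it spirantizes to the fricative [v]. /lidaibaemx/ → lizaivaemx.
Rule 3 (final cluster simplification): /x/ is the second consonant of a word-final cluster /mx/, so it deletes. /lizaivaemx/ → lizaivaem.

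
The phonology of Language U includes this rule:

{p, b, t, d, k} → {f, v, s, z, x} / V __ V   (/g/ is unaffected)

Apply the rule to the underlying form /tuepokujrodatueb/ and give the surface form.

/p/ is a stop between vowels /e/ and /o/, so it spirantizes to the fricative [f].
/k/ is a stop between vowels /o/ and /u/, so it spirantizes to the fricative [x].
/d/ is a stop between vowels /o/ and /a/, so it spirantizes to the fricative [z].
/t/ is a stop between vowels /a/ and /u/, so it spirantizes to the fricative [s].
The other instances of /t/, /b/ do not occur in the required environment and remain unchanged.
Surface form: [tuefoxujrozasueb].

tuefoxujrozasueb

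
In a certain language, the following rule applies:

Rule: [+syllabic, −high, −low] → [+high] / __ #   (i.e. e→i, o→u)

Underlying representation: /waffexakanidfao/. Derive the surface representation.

Scanning /waffexakanidfao/: /e/ at position 5 is not in the conditioning environment; /o/ is a mid vowel in word-final position, so it raises to [u].
Result: [waffexakanidfau].

waffexakanidfau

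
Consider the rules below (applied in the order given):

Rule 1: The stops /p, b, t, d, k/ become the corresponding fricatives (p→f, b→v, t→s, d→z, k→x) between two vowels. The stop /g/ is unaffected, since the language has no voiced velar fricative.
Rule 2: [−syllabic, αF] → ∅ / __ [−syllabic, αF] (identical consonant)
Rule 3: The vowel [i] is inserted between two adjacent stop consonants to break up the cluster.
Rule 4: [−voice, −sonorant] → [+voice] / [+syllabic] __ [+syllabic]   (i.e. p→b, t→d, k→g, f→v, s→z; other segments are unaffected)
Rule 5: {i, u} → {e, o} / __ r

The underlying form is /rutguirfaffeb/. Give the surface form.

Rule 1 (intervocalic spirantization): no segment meets the environment; /rutguirfaffeb/ is unchanged.
Rule 2 (degemination): /ff/ is a geminate; the first /f/ deletes. /rutguirfaffeb/ → rutguirfafeb.
Rule 3 (stop-cluster i-epenthesis): /t/ and /g/ form a stop–stop cluster, so [i] is inserted between them. /rutguirfafeb/ → rutiguirfafeb.
Rule 4 (intervocalic voicing): /t/ is a voiceless obstruent between vowels /u/ and /i/, so it voices to [d]. /f/ is a voiceless obstruent between vowels /a/ and /e/, so it voices to [v]. /rutiguirfafeb/ → rudiguirfaveb.
Rule 5 (pre-rhotic lowering): /i/ is a high vowel immediately before /r/, so it lowers to [e]. /rudiguirfaveb/ → rudiguerfaveb.

rudiguerfaveb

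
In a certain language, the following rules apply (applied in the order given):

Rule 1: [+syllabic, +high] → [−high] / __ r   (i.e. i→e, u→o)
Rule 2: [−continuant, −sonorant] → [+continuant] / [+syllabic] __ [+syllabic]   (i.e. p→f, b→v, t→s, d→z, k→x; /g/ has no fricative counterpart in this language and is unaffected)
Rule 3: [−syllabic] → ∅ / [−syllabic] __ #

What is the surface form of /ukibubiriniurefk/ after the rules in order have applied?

uxivuverinioref

Rule 1 (pre-rhotic lowering): /i/ is a high vowel immediately before /r/, so it lowers to [e]. /u/ is a high vowel immediately before /r/, so it lowers to [o]. /ukibubiriniurefk/ → ukibuberiniorefk.
Rule 2 (intervocalic spirantization): /k/ is a stop between vowels /u/ and /i/, so it spirantizes to the fricative [x]. /b/ is a stop between vowels /i/ and /u/, so it spirantizes to the fricative [v]. /b/ is a stop between vowels /u/ and /e/, so it spirantizes to the fricative [v]. /ukibuberiniorefk/ → uxivuveriniorefk.
Rule 3 (final cluster simplification): /k/ is the second consonant of a word-final cluster /fk/, so it deletes. /uxivuveriniorefk/ → uxivuverinioref.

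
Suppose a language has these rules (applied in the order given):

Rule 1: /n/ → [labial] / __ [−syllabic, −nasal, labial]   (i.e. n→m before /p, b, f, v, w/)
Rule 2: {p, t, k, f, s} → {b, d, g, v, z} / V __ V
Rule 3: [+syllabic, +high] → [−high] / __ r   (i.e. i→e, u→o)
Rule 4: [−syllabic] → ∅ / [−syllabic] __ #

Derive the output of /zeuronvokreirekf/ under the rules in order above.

Rule 1 (nasal place assimilation): /n/ precedes the labial consonant /v/, so it assimilates in place to [m]. /zeuronvokreirekf/ → zeuromvokreirekf.
Rule 2 (intervocalic voicing): no segment meets the environment; /zeuromvokreirekf/ is unchanged.
Rule 3 (pre-rhotic lowering): /u/ is a high vowel immediately before /r/, so it lowers to [o]. /i/ is a high vowel immediately before /r/, so it lowers to [e]. /zeuromvokreirekf/ → zeoromvokreerekf.
Rule 4 (final cluster simplification): /f/ is the second consonant of a word-final cluster /kf/, so it deletes. /zeoromvokreerekf/ → zeoromvokreerek.

zeoromvokreerek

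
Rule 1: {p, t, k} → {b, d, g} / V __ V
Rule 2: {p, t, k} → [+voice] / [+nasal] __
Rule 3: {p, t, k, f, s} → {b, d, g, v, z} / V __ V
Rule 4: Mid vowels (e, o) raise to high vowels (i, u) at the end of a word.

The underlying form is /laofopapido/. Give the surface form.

laovobabidu

Rule 1 (intervocalic voicing): /p/ is a voiceless stop between vowels /o/ and /a/, so it voices to [b]. /p/ is a voiceless stop between vowels /a/ and /i/, so it voices to [b]. /laofopapido/ → laofobabido.
Rule 2 (post-nasal voicing): no segment meets the environment; /laofobabido/ is unchanged.
Rule 3 (intervocalic voicing): /f/ is a voiceless obstruent between vowels /o/ and /o/, so it voices to [v]. /laofobabido/ → laovobabido.
Rule 4 (final vowel raising): /o/ is a mid vowel in word-final position, so it raises to [u]. /laovobabido/ → laovobabidu.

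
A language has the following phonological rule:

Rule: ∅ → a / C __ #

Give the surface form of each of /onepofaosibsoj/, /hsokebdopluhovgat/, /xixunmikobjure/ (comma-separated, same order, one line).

/onepofaosibsoj/: the form ends in the consonant /j/, so [a] is inserted word-finally. → [onepofaosibsoja].
/hsokebdopluhovgat/: the form ends in the consonant /t/, so [a] is inserted word-finally. → [hsokebdopluhovgata].
/xixunmikobjure/: the rule's environment is not met; surfaces unchanged as [xixunmikobjure].

onepofaosibsoja, hsokebdopluhovgata, xixunmikobjure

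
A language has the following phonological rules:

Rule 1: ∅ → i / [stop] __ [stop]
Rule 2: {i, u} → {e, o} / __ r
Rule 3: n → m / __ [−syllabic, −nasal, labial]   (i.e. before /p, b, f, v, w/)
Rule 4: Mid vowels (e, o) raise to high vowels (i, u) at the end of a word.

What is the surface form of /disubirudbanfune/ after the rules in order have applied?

Rule 1 (stop-cluster i-epenthesis): /d/ and /b/ form a stop–stop cluster, so [i] is inserted between them. /disubirudbanfune/ → disubirudibanfune.
Rule 2 (pre-rhotic lowering): /i/ is a high vowel immediately before /r/, so it lowers to [e]. /disubirudibanfune/ → disuberudibanfune.
Rule 3 (nasal place assimilation): /n/ precedes the labial consonant /f/, so it assimilates in place to [m]. /disuberudibanfune/ → disuberudibamfune.
Rule 4 (final vowel raising): /e/ is a mid vowel in word-final position, so it raises to [i]. /disuberudibamfune/ → disuberudibamfuni.

disuberudibamfuni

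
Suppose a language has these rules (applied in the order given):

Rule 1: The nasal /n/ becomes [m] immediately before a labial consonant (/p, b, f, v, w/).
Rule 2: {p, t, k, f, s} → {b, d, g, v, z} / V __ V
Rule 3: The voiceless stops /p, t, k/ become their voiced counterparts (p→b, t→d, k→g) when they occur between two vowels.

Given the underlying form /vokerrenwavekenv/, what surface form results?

vogerremwavegemv

Rule 1 (nasal place assimilation): /n/ precedes the labial consonant /w/, so it assimilates in place to [m]. /n/ precedes the labial consonant /v/, so it assimilates in place to [m]. /vokerrenwavekenv/ → vokerremwavekemv.
Rule 2 (intervocalic voicing): /k/ is a voiceless obstruent between vowels /o/ and /e/, so it voices to [g]. /k/ is a voiceless obstruent between vowels /e/ and /e/, so it voices to [g]. /vokerremwavekemv/ → vogerremwavegemv.
Rule 3 (intervocalic voicing): no segment meets the environment; /vogerremwavegemv/ is unchanged.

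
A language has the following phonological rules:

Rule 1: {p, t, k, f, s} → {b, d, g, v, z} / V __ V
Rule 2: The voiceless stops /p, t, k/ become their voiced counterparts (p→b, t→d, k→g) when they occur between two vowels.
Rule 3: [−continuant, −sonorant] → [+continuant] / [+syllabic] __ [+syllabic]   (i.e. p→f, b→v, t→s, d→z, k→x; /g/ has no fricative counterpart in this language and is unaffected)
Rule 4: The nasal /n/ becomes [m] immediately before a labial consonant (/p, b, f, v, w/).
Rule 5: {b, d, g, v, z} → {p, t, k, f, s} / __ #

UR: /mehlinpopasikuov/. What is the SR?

mehlimpovaziguof

Rule 1 (intervocalic voicing): /p/ is a voiceless obstruent between vowels /o/ and /a/, so it voices to [b]. /s/ is a voiceless obstruent between vowels /a/ and /i/, so it voices to [z]. /k/ is a voiceless obstruent between vowels /i/ and /u/, so it voices to [g]. /mehlinpopasikuov/ → mehlinpobaziguov.
Rule 2 (intervocalic voicing): no segment meets the environment; /mehlinpobaziguov/ is unchanged.
Rule 3 (intervocalic spirantization): /b/ is a stop between vowels /o/ and /a/, so it spirantizes to the fricative [v]. /mehlinpobaziguov/ → mehlinpovaziguov.
Rule 4 (nasal place assimilation): /n/ precedes the labial consonant /p/, so it assimilates in place to [m]. /mehlinpovaziguov/ → mehlimpovaziguov.
Rule 5 (final devoicing): /v/ is a voiced obstruent in word-final position, so it devoices to [f]. /mehlimpovaziguov/ → mehlimpovaziguof.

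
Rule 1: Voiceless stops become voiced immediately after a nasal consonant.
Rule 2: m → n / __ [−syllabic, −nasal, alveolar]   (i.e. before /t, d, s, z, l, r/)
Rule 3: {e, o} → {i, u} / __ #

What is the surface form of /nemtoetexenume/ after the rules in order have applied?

Rule 1 (post-nasal voicing): /t/ is a voiceless stop immediately after the nasal /m/, so it voices to [d]. /nemtoetexenume/ → nemdoetexenume.
Rule 2 (nasal place assimilation): /m/ precedes the alveolar consonant /d/, so it assimilates in place to [n]. /nemdoetexenume/ → nendoetexenume.
Rule 3 (final vowel raising): /e/ is a mid vowel in word-final position, so it raises to [i]. /nendoetexenume/ → nendoetexenumi.

nendoetexenumi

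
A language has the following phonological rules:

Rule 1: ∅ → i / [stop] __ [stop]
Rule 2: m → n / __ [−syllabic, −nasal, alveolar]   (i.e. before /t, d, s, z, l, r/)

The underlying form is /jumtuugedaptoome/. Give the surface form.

Rule 1 (stop-cluster i-epenthesis): /p/ and /t/ form a stop–stop cluster, so [i] is inserted between them. /jumtuugedaptoome/ → jumtuugedapitoome.
Rule 2 (nasal place assimilation): /m/ precedes the alveolar consonant /t/, so it assimilates in place to [n]. /jumtuugedapitoome/ → juntuugedapitoome.

juntuugedapitoome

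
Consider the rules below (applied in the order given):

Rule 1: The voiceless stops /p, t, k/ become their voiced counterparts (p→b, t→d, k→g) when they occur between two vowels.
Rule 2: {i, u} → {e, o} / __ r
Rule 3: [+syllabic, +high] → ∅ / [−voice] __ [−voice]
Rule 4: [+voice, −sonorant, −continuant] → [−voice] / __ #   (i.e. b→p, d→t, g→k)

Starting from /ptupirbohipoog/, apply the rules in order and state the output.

ptuberbohibook

Rule 1 (intervocalic voicing): /p/ is a voiceless stop between vowels /u/ and /i/, so it voices to [b]. /p/ is a voiceless stop between vowels /i/ and /o/, so it voices to [b]. /ptupirbohipoog/ → ptubirbohiboog.
Rule 2 (pre-rhotic lowering): /i/ is a high vowel immediately before /r/, so it lowers to [e]. /ptubirbohiboog/ → ptuberbohiboog.
Rule 3 (high vowel syncope): no segment meets the environment; /ptuberbohiboog/ is unchanged.
Rule 4 (final devoicing): /g/ is a voiced stop in word-final position, so it devoices to [k]. /ptuberbohiboog/ → ptuberbohibook.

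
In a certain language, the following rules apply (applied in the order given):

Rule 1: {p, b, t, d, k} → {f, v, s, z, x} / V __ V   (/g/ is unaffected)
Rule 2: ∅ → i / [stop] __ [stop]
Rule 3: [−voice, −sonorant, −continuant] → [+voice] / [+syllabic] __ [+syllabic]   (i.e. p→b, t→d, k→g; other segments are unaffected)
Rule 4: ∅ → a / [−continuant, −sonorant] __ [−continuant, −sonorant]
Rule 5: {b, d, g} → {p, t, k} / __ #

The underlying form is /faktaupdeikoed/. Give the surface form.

Rule 1 (intervocalic spirantization): /k/ is a stop between vowels /i/ and /o/, so it spirantizes to the fricative [x]. /faktaupdeikoed/ → faktaupdeixoed.
Rule 2 (stop-cluster i-epenthesis): /k/ and /t/ form a stop–stop cluster, so [i] is inserted between them. /p/ and /d/ form a stop–stop cluster, so [i] is inserted between them. /faktaupdeixoed/ → fakitaupideixoed.
Rule 3 (intervocalic voicing): /k/ is a voiceless stop between vowels /a/ and /i/, so it voices to [g]. /t/ is a voiceless stop between vowels /i/ and /a/, so it voices to [d]. /p/ is a voiceless stop between vowels /u/ and /i/, so it voices to [b]. /fakitaupideixoed/ → fagidaubideixoed.
Rule 4 (stop-cluster a-epenthesis): no segment meets the environment; /fagidaubideixoed/ is unchanged.
Rule 5 (final devoicing): /d/ is a voiced stop in word-final position, so it devoices to [t]. /fagidaubideixoed/ → fagidaubideixoet.

fagidaubideixoet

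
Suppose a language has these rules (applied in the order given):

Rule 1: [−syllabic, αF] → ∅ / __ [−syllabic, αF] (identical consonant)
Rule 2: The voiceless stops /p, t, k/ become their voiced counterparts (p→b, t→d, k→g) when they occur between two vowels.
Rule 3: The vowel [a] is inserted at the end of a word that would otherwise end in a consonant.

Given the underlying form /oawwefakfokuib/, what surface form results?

oawefakfoguiba

Rule 1 (degemination): /ww/ is a geminate; the first /w/ deletes. /oawwefakfokuib/ → oawefakfokuib.
Rule 2 (intervocalic voicing): /k/ is a voiceless stop between vowels /o/ and /u/, so it voices to [g]. /oawefakfokuib/ → oawefakfoguib.
Rule 3 (final a-epenthesis): the form ends in the consonant /b/, so [a] is inserted word-finally. /oawefakfoguib/ → oawefakfoguiba.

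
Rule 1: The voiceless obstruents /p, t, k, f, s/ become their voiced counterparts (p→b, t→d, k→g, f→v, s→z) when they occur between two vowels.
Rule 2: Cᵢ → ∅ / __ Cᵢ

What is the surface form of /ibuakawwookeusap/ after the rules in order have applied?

Rule 1 (intervocalic voicing): /k/ is a voiceless obstruent between vowels /a/ and /a/, so it voices to [g]. /k/ is a voiceless obstruent between vowels /o/ and /e/, so it voices to [g]. /s/ is a voiceless obstruent between vowels /u/ and /a/, so it voices to [z]. /ibuakawwookeusap/ → ibuagawwoogeuzap.
Rule 2 (degemination): /ww/ is a geminate; the first /w/ deletes. /ibuagawwoogeuzap/ → ibuagawoogeuzap.

ibuagawoogeuzap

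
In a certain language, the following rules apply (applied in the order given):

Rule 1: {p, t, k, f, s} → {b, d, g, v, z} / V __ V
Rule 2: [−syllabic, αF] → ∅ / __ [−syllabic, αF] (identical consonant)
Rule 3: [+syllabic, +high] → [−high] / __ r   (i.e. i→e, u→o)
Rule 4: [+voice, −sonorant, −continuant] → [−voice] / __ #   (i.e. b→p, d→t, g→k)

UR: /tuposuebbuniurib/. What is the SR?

Rule 1 (intervocalic voicing): /p/ is a voiceless obstruent between vowels /u/ and /o/, so it voices to [b]. /s/ is a voiceless obstruent between vowels /o/ and /u/, so it voices to [z]. /tuposuebbuniurib/ → tubozuebbuniurib.
Rule 2 (degemination): /bb/ is a geminate; the first /b/ deletes. /tubozuebbuniurib/ → tubozuebuniurib.
Rule 3 (pre-rhotic lowering): /u/ is a high vowel immediately before /r/, so it lowers to [o]. /tubozuebuniurib/ → tubozuebuniorib.
Rule 4 (final devoicing): /b/ is a voiced stop in word-final position, so it devoices to [p]. /tubozuebuniorib/ → tubozuebuniorip.

tubozuebuniorip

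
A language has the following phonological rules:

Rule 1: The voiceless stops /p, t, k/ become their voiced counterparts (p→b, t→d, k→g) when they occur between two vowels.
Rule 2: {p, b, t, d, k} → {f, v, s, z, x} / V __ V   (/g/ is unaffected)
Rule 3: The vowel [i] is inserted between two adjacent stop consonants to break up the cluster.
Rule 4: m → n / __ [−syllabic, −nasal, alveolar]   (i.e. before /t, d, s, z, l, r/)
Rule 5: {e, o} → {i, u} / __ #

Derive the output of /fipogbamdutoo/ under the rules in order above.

Rule 1 (intervocalic voicing): /p/ is a voiceless stop between vowels /i/ and /o/, so it voices to [b]. /t/ is a voiceless stop between vowels /u/ and /o/, so it voices to [d]. /fipogbamdutoo/ → fibogbamdudoo.
Rule 2 (intervocalic spirantization): /b/ is a stop between vowels /i/ and /o/, so it spirantizes to the fricative [v]. /d/ is a stop between vowels /u/ and /o/, so it spirantizes to the fricative [z]. /fibogbamdudoo/ → fivogbamduzoo.
Rule 3 (stop-cluster i-epenthesis): /g/ and /b/ form a stop–stop cluster, so [i] is inserted between them. /fivogbamduzoo/ → fivogibamduzoo.
Rule 4 (nasal place assimilation): /m/ precedes the alveolar consonant /d/, so it assimilates in place to [n]. /fivogibamduzoo/ → fivogibanduzoo.
Rule 5 (final vowel raising): /o/ is a mid vowel in word-final position, so it raises to [u]. /fivogibanduzoo/ → fivogibanduzou.

fivogibanduzou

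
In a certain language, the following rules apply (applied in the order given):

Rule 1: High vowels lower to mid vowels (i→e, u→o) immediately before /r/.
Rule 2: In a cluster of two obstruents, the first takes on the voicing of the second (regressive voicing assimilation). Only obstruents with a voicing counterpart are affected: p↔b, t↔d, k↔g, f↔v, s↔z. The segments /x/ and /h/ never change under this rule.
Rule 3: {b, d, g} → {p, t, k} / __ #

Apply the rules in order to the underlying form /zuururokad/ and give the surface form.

Rule 1 (pre-rhotic lowering): /u/ is a high vowel immediately before /r/, so it lowers to [o]. /u/ is a high vowel immediately before /r/, so it lowers to [o]. /zuururokad/ → zuororokad.
Rule 2 (regressive voicing assimilation): no segment meets the environment; /zuororokad/ is unchanged.
Rule 3 (final devoicing): /d/ is a voiced stop in word-final position, so it devoices to [t]. /zuororokad/ → zuororokat.

zuororokat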